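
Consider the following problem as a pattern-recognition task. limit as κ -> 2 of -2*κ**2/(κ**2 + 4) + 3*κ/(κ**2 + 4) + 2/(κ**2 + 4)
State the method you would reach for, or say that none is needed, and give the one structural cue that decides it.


Technique: no special technique — nothing blocks direct substitution at 2: plug in and finish.


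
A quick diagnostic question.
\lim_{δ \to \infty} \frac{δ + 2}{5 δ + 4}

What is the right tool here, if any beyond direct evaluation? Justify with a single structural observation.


Technique: dominant-term comparison — growth-rate triage: the leading powers of δ decide the limit, everything else is noise. Differentiating the expression as a single quotient would eventually settle it as well; matching dominant growth settles it immediately.


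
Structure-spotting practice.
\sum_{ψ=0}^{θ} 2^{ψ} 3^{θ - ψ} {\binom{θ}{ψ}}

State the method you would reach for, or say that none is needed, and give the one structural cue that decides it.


Diagnosis: the binomial theorem — the summand is term ψ of a binomial expansion in 2 and 3; the whole sum is a single power.


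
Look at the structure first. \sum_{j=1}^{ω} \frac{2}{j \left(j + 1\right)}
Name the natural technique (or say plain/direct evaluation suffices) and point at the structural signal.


Technique: telescoping — poles of \frac{2}{j \left(j + 1\right)} differ by an integer, the telltale of a telescoping partial-fraction sum.


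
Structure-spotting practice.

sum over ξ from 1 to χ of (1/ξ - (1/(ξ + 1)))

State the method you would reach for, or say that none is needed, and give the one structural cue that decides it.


Technique: telescoping — each term adds 1/ξ and subtracts the same expression advanced one index; that subtracted piece cancels against the next term's added copy — only the boundary terms survive.


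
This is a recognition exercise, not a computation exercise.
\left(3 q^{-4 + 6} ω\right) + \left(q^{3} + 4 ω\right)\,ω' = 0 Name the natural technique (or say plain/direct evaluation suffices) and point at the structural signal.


Best approach: the exact-equation method — because the two cross partials coincide, the form is conservative as written — recover its potential in (q, ω).


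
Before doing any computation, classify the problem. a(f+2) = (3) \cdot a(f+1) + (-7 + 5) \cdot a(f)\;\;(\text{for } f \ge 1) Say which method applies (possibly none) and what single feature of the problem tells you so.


Method: the characteristic-root method — the recurrence treats every index alike (constant coefficients, no forcing) — precisely the regime where r^f trials close it.


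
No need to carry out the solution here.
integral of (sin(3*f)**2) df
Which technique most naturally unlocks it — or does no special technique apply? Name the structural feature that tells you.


Best approach: a trigonometric identity — the even exponent on sin(3*f)**2 signals one move: rewrite via cos of the doubled angle.


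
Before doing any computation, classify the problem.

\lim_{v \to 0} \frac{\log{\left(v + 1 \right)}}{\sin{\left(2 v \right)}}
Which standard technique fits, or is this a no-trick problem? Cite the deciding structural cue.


Verdict: l'Hôpital's rule (0/0) — substituting 0 gives 0 over 0; differentiate top and bottom once and re-evaluate. One could equally expand both pieces locally and compare leading terms; the rule does that in one stroke.


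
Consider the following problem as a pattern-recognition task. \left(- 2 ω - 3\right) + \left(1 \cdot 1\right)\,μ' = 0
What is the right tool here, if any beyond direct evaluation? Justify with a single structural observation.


Method: no special technique — the slope is a pure function of ω; integrate both sides and be done.


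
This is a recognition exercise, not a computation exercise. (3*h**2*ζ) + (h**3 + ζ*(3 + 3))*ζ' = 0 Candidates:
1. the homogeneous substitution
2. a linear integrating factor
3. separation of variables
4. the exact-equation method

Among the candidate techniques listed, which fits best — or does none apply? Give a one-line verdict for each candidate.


Verdict: the exact-equation method — equality of cross partials is the green light — assemble the potential function term by term.
- the homogeneous substitution — the ratio of the variables does not determine the slope.
- a linear integrating factor — the unknown enters nonlinearly (through a power, a denominator, or a transcendental function), which the linear integrating-factor recipe cannot absorb as-is — any repair would come from a preliminary substitution, not the factor.
- separation of variables: the two dependences are entangled, not a clean product of one-variable pieces.
- the exact-equation method — yes — fits the structure here.


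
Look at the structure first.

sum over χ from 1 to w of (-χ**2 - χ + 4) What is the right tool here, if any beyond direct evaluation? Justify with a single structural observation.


Verdict: no special technique — constant-multiple powers of χ with no cancellation partners and no common ratio — use the standard power-sum formulas.


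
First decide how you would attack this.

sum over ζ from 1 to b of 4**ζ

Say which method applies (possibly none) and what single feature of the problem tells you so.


Best approach: the geometric series formula — the ratio of consecutive terms is the constant 4, independent of the index — a geometric sum.


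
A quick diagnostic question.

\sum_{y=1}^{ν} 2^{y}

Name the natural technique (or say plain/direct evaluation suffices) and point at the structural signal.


Diagnosis: the geometric series formula — each summand is the previous one scaled by 2; that constant multiplier is itself the geometric structure.


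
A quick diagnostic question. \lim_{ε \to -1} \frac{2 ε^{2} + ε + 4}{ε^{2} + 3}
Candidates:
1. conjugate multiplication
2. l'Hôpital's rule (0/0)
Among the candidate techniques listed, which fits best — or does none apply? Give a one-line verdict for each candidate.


Technique: no special technique — no zero denominators, no indeterminate clash at -1 — substitute and read off the value.
- conjugate multiplication: there are no radicals in tension whose conjugate would simplify matters.
- l'Hôpital's rule (0/0): substituting the point gives a finite value outright — there is no indeterminate clash to repair.


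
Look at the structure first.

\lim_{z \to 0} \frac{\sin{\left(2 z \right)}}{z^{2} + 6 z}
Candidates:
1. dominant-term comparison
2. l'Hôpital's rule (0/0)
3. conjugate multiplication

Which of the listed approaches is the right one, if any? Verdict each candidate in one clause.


Verdict: l'Hôpital's rule (0/0) — plug in 0: top and bottom both hit zero, so differentiate each and retry. One could equally expand both pieces locally and compare leading terms; the rule does that in one stroke.
- dominant-term comparison: no ranking of term growth rates resolves the limit here.
- l'Hôpital's rule (0/0) — a fit — the right tool for this form.
- conjugate multiplication: rationalization has no target — no divergent radical difference appears.


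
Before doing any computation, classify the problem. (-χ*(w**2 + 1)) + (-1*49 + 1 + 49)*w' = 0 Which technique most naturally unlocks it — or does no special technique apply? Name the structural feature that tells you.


Method: separation of variables — solved for the derivative, the right side splits multiplicatively into a function of each variable alone — divide and integrate each side.


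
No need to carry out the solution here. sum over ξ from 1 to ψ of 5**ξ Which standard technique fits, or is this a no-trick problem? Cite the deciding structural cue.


Diagnosis: the geometric series formula — check a ratio of consecutive terms: it is 5, independent of the index, so the geometric formula closes the sum.


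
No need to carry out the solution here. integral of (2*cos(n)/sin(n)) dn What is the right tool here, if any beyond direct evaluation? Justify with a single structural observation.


Method: u-substitution — viewed as a product, the integrand is a composition evaluated at sin(n) times (a constant multiple of) that inner expression's derivative, so u = sin(n) makes it elementary.


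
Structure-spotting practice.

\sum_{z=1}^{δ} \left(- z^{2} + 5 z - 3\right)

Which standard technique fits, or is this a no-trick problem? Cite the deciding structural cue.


Best approach: no special technique — with only polynomial terms in z present, the classical sum-of-powers identities are all you need.


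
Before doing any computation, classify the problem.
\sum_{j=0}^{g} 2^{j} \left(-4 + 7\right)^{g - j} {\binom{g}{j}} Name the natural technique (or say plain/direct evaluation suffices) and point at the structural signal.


Diagnosis: the binomial theorem — {\binom{g}{j}} weighting matched powers of 2 and (-4 + 7) is the expanded form of (2 + (-4 + 7))^g — fold it back up.


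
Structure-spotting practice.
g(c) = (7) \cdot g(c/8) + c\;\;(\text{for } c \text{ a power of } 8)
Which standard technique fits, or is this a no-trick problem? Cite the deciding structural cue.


Method: the master substitution — the argument shrinks by the factor 8, so measure the index on a logarithmic scale and the recursion becomes a shift.


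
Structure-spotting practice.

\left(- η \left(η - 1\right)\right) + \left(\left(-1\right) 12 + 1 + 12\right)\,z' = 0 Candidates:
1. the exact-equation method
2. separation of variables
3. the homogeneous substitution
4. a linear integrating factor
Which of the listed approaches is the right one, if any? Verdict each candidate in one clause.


Verdict: no special technique — solved for the derivative, z never appears on the right — this is a direct integration in η, not a differential-equations problem at heart.
- the exact-equation method — no dependence on the unknown anywhere: exactness is a label without content here.
- separation of variables — any separation here is vacuous (nothing depends on the unknown); direct integration is the honest label.
- the homogeneous substitution: solved for the derivative, the right side changes under joint scaling of the two variables.
- a linear integrating factor — the linear template holds only trivially here (the unknown is absent, so the coefficient is zero) — the method is not the natural label.


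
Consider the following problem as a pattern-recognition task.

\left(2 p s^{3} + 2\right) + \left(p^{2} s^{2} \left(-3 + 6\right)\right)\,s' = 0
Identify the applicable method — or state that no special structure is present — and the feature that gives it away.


Technique: the exact-equation method — take the mixed partials of 2 p s^{3} + 2 and p^{2} s^{2} \left(-3 + 6\right): they are equal, which certifies an exact differential.


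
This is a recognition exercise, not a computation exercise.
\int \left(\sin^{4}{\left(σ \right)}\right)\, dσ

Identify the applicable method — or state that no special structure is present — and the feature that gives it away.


Verdict: a trigonometric identity — \sin^{4}{\left(σ \right)} carries an even exponent — trade it for double-angle cosines before integrating.


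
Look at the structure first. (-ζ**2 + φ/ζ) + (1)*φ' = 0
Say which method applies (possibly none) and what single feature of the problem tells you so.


Best approach: a linear integrating factor — the unknown enters only to the first power against a nonzero forcing term — the integrating-factor template applies directly.


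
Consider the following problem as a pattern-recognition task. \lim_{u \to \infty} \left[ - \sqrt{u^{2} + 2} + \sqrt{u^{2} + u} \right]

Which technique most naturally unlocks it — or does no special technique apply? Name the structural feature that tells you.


Best approach: conjugate multiplication — neither \sqrt{u^{2} + u} nor \sqrt{u^{2} + 2} converges alone, so rewrite their difference as a conjugate-rationalized quotient first.


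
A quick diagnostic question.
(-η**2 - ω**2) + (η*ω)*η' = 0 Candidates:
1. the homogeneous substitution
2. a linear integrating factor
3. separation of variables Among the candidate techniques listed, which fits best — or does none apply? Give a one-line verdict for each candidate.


Verdict: the homogeneous substitution — the slope is degree-zero homogeneous: the ratio substitution v = η/ω collapses it. Rearranged, this also fits the Bernoulli template directly; the homogeneous substitution reads the structure without the rearrangement.
- the homogeneous substitution: a fit — the right tool for this form.
- a linear integrating factor: the unknown enters nonlinearly (through a power, a denominator, or a transcendental function), which the linear integrating-factor recipe cannot absorb as-is — any repair would come from a preliminary substitution, not the factor.
- separation of variables: no algebra isolates the independent variable on one side and the unknown on the other.


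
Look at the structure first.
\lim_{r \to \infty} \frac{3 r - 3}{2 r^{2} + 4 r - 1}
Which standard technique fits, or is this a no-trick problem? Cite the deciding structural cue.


Method: dominant-term comparison — as r grows, only the highest-degree terms matter — compare leading terms and read the limit off. As a single quotient, the ∞/∞ shape would yield to repeated differentiation as well — the growth comparison gets there in one look.


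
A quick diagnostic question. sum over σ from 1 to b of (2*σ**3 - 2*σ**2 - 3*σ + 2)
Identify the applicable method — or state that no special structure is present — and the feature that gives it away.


Best approach: no special technique — Faulhaber territory: sum each constant-multiple power of σ with its closed-form formula, no trick required.


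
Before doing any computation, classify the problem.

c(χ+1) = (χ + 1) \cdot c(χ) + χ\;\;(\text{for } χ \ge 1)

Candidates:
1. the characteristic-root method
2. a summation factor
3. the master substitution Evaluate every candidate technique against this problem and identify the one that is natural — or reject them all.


Method: a summation factor — because the multiplier χ + 1 is index-dependent, divide through by its running product and sum the resulting differences.
- the characteristic-root method — the coefficients vary with the index, breaking the constant-coefficient structure the method needs.
- a summation factor: applies; the problem has the shape this method handles.
- the master substitution — no fixed divisor shrinks the index between calls.


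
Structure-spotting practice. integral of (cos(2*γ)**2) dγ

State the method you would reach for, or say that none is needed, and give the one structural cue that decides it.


Technique: a trigonometric identity — cos(2*γ)**2 calls for power reduction: rewrite via double angles before any antiderivative is attempted.


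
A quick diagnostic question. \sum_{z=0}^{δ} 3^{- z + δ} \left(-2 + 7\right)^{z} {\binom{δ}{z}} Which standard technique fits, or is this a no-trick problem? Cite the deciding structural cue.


Method: the binomial theorem — the binomial coefficients weight matched powers of (-2 + 7) and 3, which is exactly the expansion of a binomial power.


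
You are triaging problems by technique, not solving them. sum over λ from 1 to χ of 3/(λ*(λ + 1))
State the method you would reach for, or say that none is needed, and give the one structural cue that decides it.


Diagnosis: telescoping — integer-spaced poles in 3/(λ*(λ + 1)) are the telescoping signature in disguise.


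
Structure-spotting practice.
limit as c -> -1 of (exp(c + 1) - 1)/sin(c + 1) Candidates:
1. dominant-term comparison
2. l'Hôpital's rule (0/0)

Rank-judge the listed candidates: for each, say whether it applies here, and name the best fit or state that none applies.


Best approach: l'Hôpital's rule (0/0) — substituting -1 gives 0 over 0; differentiate top and bottom once and re-evaluate. The standard small-argument limits would also carry it; the rule is the systematic route.
- dominant-term comparison: no dominant-degree comparison decides it.
- l'Hôpital's rule (0/0): applies; the problem has the shape this method handles.


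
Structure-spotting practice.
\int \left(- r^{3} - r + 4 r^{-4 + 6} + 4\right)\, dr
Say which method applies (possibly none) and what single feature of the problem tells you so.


Technique: no special technique — a term-by-term power-rule job in r; no substitution or rearrangement earns its keep here.


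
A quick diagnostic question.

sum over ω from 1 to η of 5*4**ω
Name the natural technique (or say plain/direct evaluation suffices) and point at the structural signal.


Best approach: the geometric series formula — check a ratio of consecutive terms: it is 4, independent of the index, so the geometric formula closes the sum.


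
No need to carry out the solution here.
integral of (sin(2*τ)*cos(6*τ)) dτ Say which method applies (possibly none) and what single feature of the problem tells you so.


Verdict: a trigonometric identity — the identity turns sin(2*τ)*cos(6*τ) into two lone cosines/sines, each trivially integrable.


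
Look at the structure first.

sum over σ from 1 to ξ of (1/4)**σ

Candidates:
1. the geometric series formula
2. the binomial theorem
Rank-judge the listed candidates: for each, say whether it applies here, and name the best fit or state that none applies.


Verdict: the geometric series formula — each term is 1/4 times the previous one, so the geometric-series formula applies directly.
- the geometric series formula: applies; the problem has the shape this method handles.
- the binomial theorem: no binomial coefficients pair up with complementary powers here.


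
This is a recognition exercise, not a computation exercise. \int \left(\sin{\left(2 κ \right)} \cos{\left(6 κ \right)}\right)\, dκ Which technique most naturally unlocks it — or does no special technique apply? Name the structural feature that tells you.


Verdict: a trigonometric identity — two sinusoids at different rates multiply in \sin{\left(2 κ \right)} \cos{\left(6 κ \right)}; the product-to-sum identity uncouples them.


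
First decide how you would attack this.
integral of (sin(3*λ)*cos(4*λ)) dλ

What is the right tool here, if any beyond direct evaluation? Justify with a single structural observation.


Technique: a trigonometric identity — split sin(3*λ)*cos(4*λ) with the angle-addition identities: the resulting sum integrates term by term.


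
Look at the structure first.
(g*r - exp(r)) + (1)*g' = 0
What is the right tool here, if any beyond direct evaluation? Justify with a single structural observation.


Verdict: a linear integrating factor — arrange it as g' + r·g = (the forcing term) and the integrating factor does the rest.


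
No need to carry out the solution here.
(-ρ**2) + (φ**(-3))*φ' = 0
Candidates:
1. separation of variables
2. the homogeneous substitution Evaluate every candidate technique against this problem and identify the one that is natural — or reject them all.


Method: separation of variables — one side of the product carries the independent variable, the other the unknown — the textbook separation shape.
- separation of variables: applicable, and directly so.
- the homogeneous substitution: rescaling both variables together changes the slope, so no ratio substitution collapses it.


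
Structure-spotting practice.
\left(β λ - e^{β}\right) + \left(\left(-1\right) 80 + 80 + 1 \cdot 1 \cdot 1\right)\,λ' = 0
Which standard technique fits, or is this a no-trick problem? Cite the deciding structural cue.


Best approach: a linear integrating factor — λ appears only to the first power with coefficient β — the classic integrating-factor setup.


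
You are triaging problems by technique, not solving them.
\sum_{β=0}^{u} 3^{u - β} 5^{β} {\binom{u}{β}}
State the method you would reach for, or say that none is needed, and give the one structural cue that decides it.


Technique: the binomial theorem — binomial coefficients against complementary powers of 5 and 3: recognize the binomial expansion and resum.


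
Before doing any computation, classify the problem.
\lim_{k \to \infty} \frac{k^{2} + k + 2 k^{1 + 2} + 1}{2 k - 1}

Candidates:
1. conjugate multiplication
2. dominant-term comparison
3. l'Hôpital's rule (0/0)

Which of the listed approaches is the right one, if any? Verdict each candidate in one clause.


Best approach: dominant-term comparison — divide by the highest power of k present: lower-order terms vanish and the dominant ratio remains.
- conjugate multiplication: the conjugate move applies to radical differences, which this is not.
- dominant-term comparison — yes — fits the structure here.
- l'Hôpital's rule (0/0): as a single quotient the expression runs to ∞/∞ at the limit point — an at-infinity form of the rule would apply, though the leading-growth comparison is the direct reading.


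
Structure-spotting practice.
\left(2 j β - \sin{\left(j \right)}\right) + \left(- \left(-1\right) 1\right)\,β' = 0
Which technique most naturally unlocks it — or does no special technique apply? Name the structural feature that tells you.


Technique: a linear integrating factor — β enters only linearly with coefficient 2 j; multiply by exp of the integral of 2 j and the left side becomes one derivative.


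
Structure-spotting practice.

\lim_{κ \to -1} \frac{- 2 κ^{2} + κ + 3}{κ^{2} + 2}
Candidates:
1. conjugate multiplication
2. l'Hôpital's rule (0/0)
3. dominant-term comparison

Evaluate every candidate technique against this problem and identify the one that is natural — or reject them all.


Method: no special technique — the expression is continuous at -1 — substitute and evaluate; no indeterminate form appears.
- conjugate multiplication: rationalization has no target — no divergent radical difference appears.
- l'Hôpital's rule (0/0): substituting the point produces a determinate value, not a 0 over 0 clash.
- dominant-term comparison — no ranking of term growth rates resolves the limit here.


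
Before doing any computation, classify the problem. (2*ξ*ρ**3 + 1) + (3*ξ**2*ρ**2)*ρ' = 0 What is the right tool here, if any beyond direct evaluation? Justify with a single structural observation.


Best approach: the exact-equation method — equality of cross partials is the green light — assemble the potential function term by term.


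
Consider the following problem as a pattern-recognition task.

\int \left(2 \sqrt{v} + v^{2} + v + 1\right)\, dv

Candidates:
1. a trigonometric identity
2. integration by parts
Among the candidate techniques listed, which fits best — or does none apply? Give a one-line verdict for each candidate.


Technique: no special technique — scan for structure and find none: constant multiples of powers of v, integrate directly.
- a trigonometric identity: with no trigonometric functions present, identity rewriting has no target.
- integration by parts — there is no nonconstant-polynomial-times-kernel split with an exp, sine, cosine (degree-1 argument), or logarithm partner.


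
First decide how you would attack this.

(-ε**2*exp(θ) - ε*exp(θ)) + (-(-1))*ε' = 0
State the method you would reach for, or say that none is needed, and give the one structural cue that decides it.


Method: separation of variables — all dependence on the two variables factors apart, the defining separable shape. A Bernoulli substitution applies to this equation as given; separation takes the same equation in its displayed form.


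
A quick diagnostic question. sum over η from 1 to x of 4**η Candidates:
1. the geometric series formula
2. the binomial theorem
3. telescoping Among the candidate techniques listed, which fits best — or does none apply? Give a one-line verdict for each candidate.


Technique: the geometric series formula — term-over-term division gives 4 every time — index-free ratio, geometric sum formula applies.
- the geometric series formula — yes, a natural case for it.
- the binomial theorem: the summand does not match any term pattern of an expanded binomial power.
- telescoping: computed from the summand as displayed, the partial sums build up without the pairwise collapse telescoping exploits.


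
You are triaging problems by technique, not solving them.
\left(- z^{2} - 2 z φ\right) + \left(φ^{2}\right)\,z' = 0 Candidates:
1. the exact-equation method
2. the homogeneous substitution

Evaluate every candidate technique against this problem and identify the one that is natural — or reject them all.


Technique: the homogeneous substitution — the slope is degree-zero homogeneous: the ratio substitution v = z/φ collapses it. A Bernoulli substitution is a fair alternative on this equation directly; the homogeneous reading takes it as given.
- the exact-equation method: no potential function has this form as its differential, as written.
- the homogeneous substitution: applicable, and directly so.


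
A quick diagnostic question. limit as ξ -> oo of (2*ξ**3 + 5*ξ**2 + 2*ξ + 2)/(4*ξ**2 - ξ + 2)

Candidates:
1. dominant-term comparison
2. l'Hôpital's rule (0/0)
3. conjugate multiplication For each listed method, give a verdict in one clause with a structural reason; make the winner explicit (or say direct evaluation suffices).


Verdict: dominant-term comparison — divide by the highest power of ξ present: lower-order terms vanish and the dominant ratio remains.
- dominant-term comparison — yes, a natural case for it.
- l'Hôpital's rule (0/0) — no 0/0 form appears: written as one quotient, top and bottom both grow without bound, and the ratio is decided by their leading terms.
- conjugate multiplication: there is no infinity-minus-infinity radical difference to rationalize.


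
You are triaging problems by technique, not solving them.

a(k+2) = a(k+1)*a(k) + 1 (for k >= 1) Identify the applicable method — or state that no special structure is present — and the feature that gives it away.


Verdict: no special technique — the map from one term to the next is curved, not linear, so linear closed-form machinery does not attach.


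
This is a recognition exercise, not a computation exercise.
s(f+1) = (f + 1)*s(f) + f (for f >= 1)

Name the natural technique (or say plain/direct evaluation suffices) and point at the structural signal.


Best approach: a summation factor — the coefficient f + 1 drifts with the index, so no fixed root exists; normalizing by the cumulative product telescopes it.


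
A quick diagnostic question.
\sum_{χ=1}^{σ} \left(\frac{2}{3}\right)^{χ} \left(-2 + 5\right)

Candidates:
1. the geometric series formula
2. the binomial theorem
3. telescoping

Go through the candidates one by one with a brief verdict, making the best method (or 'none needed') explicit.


Method: the geometric series formula — consecutive terms stand in a fixed index-free ratio — the geometric sum formula closes it.
- the geometric series formula: yes, a natural case for it.
- the binomial theorem: no binomial coefficients pair with matched powers.
- telescoping: writing out consecutive terms as given produces no pairwise cancellation.


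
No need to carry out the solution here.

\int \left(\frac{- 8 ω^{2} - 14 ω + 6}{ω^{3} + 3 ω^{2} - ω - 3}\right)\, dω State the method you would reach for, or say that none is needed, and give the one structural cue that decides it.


Verdict: partial fractions — break ω^{3} + 3 ω^{2} - ω - 3 into its roots and the integral splits into logarithm-sized bites.


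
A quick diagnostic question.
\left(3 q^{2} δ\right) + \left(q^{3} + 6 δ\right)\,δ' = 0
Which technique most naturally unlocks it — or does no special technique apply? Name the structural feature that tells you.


Technique: the exact-equation method — because the two cross partials coincide, the form is conservative as written — recover its potential in (q, δ).


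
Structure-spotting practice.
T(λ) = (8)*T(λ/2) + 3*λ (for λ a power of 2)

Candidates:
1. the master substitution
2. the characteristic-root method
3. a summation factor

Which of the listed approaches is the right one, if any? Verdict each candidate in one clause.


Technique: the master substitution — divide-the-index recursion (λ/2 inside the call) straightens out once the index is rewritten as 2^m.
- the master substitution — yes — fits the structure here.
- the characteristic-root method — a divided-index call is not the fixed-shift linear shape that characteristic roots solve.
- a summation factor — a divided-index call is outside the fixed-shift first-order family a summation factor normalizes.


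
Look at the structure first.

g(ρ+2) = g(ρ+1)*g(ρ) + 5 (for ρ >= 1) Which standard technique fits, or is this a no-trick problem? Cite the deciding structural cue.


Method: no special technique — nonlinear feedback in the recursion rules out every root- or factor-based technique.


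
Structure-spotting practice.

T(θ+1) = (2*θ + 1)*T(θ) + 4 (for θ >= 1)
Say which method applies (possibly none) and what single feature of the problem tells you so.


Best approach: a summation factor — an index-dependent multiplier 2*θ + 1 rules out characteristic roots; a summation factor converts it to a pure difference.


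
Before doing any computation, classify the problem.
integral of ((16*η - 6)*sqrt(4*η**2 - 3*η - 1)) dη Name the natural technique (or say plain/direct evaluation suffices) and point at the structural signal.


Verdict: u-substitution — the only nontrivial dependence routes through 4*η**2 - 3*η - 1, whose derivative supplies the leftover factor up to a constant multiple — u = 4*η**2 - 3*η - 1 flattens it.


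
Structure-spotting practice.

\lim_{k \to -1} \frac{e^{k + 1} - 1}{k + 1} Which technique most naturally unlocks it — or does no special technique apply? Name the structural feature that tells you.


Method: l'Hôpital's rule (0/0) — numerator and denominator both vanish at -1 — a genuine 0/0 form, which is exactly when l'Hôpital applies. A local series expansion at the point resolves it as well; the rule is the packaged version of that step.


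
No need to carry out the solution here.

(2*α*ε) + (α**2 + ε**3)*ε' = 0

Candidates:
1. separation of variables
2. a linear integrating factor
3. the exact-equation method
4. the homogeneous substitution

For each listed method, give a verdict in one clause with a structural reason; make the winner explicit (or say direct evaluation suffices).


Method: the exact-equation method — the compatibility test passes: the ε-derivative of 2*α*ε matches the α-derivative of α**2 + ε**3, so integrate a potential.
- separation of variables — the two dependences are entangled, not a clean product of one-variable pieces.
- a linear integrating factor: a nonlinear term in the unknown puts this outside the integrating-factor template.
- the exact-equation method — yes — fits the structure here.
- the homogeneous substitution — the ratio of the variables does not determine the slope.


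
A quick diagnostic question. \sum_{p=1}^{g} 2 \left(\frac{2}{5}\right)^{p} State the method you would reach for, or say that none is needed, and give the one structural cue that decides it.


Diagnosis: the geometric series formula — consecutive terms stand in a fixed index-free ratio — the geometric sum formula closes it.


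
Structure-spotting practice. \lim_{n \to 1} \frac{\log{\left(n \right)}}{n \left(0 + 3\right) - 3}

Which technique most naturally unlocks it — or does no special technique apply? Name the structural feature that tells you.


Verdict: l'Hôpital's rule (0/0) — numerator and denominator both vanish at 1 — a genuine 0/0 form, which is exactly when l'Hôpital applies. Known elementary limits would finish this too — the rule just bypasses the case analysis.


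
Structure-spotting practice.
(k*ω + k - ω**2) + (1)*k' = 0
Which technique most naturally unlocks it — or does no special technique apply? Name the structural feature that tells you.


Technique: a linear integrating factor — linear in the unknown with genuine forcing: multiply through by the exponential of the integrated coefficient and the left side closes into one derivative.


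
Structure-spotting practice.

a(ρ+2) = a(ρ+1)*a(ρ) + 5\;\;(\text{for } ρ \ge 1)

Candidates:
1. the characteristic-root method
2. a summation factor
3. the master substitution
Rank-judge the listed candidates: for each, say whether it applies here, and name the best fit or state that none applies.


Diagnosis: no special technique — a nonlinear dependence on earlier terms breaks linearity, and with it every superposition-based closed form.
- the characteristic-root method — the recursion is nonlinear in the sequence values, so no linear-modes ansatz applies.
- a summation factor: the recursion is nonlinear — outside the first-order linear family a summation factor addresses.
- the master substitution: with no divided-index recursive call, reindexing by powers of a base buys nothing.


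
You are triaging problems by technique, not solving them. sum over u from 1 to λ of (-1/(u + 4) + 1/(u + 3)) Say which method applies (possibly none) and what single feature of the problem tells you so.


Method: telescoping — write out three consecutive terms and watch the interior cancel: the advanced copy one term subtracts reappears as the very next term's leading piece, pair after pair.


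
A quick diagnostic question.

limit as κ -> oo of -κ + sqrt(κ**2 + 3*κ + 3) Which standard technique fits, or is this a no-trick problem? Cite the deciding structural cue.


Diagnosis: conjugate multiplication — two divergent pieces with a minus sign between them and a radical in the mix: rationalize sqrt(κ**2 + 3*κ + 3) - κ before any limit law applies.


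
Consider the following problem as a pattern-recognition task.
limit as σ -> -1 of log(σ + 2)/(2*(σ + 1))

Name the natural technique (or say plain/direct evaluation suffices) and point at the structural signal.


Diagnosis: l'Hôpital's rule (0/0) — numerator and denominator both vanish at -1 — a genuine 0/0 form, which is exactly when l'Hôpital applies. Expanding numerator and denominator to first order gives the same value — the rule automates exactly that.


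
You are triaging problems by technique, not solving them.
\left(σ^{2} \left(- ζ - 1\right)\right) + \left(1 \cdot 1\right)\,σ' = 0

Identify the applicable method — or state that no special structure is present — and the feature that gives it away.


Method: separation of variables — all dependence on the two variables factors apart, the defining separable shape.


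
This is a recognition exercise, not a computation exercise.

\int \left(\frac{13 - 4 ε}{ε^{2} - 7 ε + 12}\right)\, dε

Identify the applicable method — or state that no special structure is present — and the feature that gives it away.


Verdict: partial fractions — the bottom, ε^{2} - 7 ε + 12, comes apart into simple factors, and a proper rational function over split factors decomposes.


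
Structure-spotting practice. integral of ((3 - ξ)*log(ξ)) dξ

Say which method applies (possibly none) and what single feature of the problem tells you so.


Best approach: integration by parts — the presence of log(ξ) against a polynomial factor is the standard differentiate-the-log setup.


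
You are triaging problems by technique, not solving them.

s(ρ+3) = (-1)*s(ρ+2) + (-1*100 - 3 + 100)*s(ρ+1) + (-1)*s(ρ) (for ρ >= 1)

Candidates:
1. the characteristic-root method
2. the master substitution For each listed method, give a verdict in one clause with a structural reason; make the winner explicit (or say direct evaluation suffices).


Method: the characteristic-root method — no index-dependence in the weights and nothing inhomogeneous: classic characteristic-equation setup.
- the characteristic-root method: yes, a natural case for it.
- the master substitution: the recursion shifts the index rather than dividing it.


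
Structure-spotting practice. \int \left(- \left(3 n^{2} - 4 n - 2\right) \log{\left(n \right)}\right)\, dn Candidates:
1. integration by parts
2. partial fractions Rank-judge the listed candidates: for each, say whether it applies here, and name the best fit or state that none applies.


Method: integration by parts — take \log{\left(n \right)} as the piece to differentiate: what remains is a power-rule integral in disguise.
- integration by parts: a fit — the right tool for this form.
- partial fractions: there is no rational-function structure to decompose.


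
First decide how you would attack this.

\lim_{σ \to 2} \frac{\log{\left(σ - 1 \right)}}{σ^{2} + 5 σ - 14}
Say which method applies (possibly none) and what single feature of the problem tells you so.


Best approach: l'Hôpital's rule (0/0) — both numerator and denominator vanish at 2: the genuine 0/0 indeterminate that l'Hôpital exists for. Known elementary limits would finish this too — the rule just bypasses the case analysis.


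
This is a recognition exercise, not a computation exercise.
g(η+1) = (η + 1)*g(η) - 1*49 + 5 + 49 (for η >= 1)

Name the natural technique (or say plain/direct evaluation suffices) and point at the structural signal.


Diagnosis: a summation factor — one-term recursion with variable weight η + 1 is solved by product normalization, not by root-finding.


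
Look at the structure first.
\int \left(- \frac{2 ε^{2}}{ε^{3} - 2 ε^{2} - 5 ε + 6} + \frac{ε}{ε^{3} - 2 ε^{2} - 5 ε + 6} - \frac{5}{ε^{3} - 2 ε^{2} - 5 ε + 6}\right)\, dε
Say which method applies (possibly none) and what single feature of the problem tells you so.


Diagnosis: partial fractions — with ε^{3} - 2 ε^{2} - 5 ε + 6 factorable and the degree on top strictly smaller, simple-fraction decomposition is immediate.


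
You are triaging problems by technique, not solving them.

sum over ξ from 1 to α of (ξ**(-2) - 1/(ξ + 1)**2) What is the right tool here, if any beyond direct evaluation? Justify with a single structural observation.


Method: telescoping — each term adds ξ**(-2) and subtracts the same expression advanced one index; that subtracted piece cancels against the next term's added copy — only the boundary terms survive.


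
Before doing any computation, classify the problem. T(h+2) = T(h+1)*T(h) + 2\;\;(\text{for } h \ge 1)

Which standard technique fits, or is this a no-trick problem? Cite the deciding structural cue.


Method: no special technique — the recurrence is nonlinear in the sequence values; study it directly, no linear machinery applies.


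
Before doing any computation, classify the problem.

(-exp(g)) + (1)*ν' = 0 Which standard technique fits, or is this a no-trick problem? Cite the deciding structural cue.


Best approach: no special technique — solved for the derivative, ν never appears on the right — this is a direct integration in g, not a differential-equations problem at heart.


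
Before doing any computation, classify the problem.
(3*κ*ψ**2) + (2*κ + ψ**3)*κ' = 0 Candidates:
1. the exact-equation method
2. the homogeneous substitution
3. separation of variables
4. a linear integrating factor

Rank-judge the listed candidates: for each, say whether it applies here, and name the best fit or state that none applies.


Best approach: the exact-equation method — the compatibility test passes: the κ-derivative of 3*κ*ψ**2 matches the ψ-derivative of 2*κ + ψ**3, so integrate a potential.
- the exact-equation method: applies; the problem has the shape this method handles.
- the homogeneous substitution: the ratio substitution does not collapse this equation.
- separation of variables — the two dependences are entangled, not a clean product of one-variable pieces.
- a linear integrating factor — the unknown enters nonlinearly (through a power, a denominator, or a transcendental function), which the linear integrating-factor recipe cannot absorb as-is — any repair would come from a preliminary substitution, not the factor.
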